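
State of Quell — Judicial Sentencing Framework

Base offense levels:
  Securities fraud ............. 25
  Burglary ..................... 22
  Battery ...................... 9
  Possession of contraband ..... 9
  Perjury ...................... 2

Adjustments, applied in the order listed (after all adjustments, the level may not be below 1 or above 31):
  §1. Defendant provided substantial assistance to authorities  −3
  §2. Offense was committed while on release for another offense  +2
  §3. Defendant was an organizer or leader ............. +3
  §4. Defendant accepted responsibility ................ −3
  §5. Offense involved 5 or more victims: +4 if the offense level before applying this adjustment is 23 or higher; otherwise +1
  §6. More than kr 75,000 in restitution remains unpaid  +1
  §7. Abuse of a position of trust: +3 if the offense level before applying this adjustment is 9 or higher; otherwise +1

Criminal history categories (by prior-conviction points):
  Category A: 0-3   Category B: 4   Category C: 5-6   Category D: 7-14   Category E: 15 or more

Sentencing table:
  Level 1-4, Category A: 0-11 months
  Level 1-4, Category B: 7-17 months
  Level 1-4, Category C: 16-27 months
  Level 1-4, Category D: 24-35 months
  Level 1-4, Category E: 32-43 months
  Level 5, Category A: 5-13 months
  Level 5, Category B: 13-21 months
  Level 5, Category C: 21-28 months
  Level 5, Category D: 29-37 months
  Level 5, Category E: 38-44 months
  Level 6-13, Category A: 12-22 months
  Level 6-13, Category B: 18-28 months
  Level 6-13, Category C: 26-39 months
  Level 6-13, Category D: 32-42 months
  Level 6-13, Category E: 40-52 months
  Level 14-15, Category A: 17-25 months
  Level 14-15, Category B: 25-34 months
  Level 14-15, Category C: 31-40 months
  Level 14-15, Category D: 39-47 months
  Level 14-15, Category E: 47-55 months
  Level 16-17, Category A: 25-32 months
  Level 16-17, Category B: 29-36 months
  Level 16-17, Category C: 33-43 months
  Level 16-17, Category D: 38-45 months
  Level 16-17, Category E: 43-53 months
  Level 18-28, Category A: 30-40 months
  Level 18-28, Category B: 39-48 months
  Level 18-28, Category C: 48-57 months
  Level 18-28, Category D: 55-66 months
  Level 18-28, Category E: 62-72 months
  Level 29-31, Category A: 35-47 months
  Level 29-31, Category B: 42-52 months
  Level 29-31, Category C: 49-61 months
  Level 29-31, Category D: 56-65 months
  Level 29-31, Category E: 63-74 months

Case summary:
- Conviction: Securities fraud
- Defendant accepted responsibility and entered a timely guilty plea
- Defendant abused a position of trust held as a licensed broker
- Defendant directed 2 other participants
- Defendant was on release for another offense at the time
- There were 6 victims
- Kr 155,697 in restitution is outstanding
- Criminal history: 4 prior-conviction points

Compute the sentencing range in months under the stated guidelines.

Base offense level for securities fraud: 25.
§2 applies: 25 + 2 = 27.
§3 applies: 27 + 3 = 30.
§4 applies: 30 − 3 = 27.
§5 applies (level before this adjustment is 27 ≥ 23, so +4): 27 + 4 = 31.
§6 applies: 31 + 1 = 32.
§7 applies (level before this adjustment is 32 ≥ 9, so +3): 32 + 3 = 35.
Level 35 exceeds the maximum of 31; capped at 31.
Final offense level: 31.
Criminal history: 4 prior points → Category B (4).
Level 31 falls in the 29-31 band.
Grid: Level 29-31 × Category B = 42-52 months.

42-52 months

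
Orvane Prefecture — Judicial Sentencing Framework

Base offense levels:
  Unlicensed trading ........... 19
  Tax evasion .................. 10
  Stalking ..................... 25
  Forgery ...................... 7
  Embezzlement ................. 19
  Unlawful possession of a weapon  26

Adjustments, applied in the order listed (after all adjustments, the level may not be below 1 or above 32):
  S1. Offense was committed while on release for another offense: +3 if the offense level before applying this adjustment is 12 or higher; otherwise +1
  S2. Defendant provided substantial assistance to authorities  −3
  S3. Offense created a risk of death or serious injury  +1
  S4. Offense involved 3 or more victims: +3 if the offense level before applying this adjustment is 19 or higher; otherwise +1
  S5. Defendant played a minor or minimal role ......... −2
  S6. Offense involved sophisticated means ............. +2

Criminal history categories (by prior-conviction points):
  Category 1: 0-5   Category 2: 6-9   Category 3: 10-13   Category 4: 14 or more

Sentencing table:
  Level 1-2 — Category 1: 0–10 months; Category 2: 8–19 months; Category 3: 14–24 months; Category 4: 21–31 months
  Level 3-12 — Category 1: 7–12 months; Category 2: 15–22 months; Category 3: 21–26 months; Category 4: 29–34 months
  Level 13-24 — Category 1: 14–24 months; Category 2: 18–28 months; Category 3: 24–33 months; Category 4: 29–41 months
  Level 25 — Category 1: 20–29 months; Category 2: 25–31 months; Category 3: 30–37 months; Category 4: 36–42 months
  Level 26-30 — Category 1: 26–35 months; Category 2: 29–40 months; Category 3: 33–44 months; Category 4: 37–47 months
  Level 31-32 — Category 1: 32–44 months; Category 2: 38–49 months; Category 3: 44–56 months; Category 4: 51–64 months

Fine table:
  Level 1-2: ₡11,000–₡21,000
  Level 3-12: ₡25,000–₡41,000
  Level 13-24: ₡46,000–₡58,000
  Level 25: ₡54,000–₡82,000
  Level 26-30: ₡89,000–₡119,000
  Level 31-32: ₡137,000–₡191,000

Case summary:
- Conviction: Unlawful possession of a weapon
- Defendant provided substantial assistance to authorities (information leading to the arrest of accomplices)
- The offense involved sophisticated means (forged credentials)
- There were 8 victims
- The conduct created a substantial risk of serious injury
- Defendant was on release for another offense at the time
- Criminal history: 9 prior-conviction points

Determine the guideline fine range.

Base offense level for unlawful possession of a weapon: 26.
S1 applies (level before this adjustment is 26 ≥ 12, so +3): 26 + 3 = 29.
S2 applies: 29 − 3 = 26.
S3 applies: 26 + 1 = 27.
S4 applies (level before this adjustment is 27 ≥ 19, so +3): 27 + 3 = 30.
S5 does not apply.
S6 applies: 30 + 2 = 32.
Final offense level: 32.
Level 32 falls in the 31-32 band.
Fine table: Level 31-32 → ₡137,000–₡191,000.

₡137,000–₡191,000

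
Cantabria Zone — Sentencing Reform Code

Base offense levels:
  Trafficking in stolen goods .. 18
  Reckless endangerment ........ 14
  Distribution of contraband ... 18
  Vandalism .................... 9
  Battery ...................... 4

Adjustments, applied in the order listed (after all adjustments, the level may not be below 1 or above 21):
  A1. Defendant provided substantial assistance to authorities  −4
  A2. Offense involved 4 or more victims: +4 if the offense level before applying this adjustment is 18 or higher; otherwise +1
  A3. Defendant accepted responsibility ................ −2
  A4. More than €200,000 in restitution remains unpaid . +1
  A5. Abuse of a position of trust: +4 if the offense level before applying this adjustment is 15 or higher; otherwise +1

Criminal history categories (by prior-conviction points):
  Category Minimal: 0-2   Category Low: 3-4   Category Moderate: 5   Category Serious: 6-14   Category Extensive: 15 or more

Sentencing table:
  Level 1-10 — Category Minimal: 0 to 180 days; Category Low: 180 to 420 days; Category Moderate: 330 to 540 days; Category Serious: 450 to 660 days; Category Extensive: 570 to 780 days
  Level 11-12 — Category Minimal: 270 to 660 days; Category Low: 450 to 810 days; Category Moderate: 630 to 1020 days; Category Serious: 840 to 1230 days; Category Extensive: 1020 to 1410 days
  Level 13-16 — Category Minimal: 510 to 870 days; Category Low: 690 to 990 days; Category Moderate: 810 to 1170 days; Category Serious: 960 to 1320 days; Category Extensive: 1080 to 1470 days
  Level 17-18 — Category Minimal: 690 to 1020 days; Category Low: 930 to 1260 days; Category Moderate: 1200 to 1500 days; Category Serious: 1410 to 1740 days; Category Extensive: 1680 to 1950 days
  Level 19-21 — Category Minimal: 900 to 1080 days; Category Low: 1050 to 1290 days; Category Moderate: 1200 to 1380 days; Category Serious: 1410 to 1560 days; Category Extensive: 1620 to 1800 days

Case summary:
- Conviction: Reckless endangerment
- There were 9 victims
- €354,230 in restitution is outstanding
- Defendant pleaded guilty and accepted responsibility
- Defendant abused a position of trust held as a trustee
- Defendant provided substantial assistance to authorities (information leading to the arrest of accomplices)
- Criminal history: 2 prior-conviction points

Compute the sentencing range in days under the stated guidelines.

270-660 days

Base offense level for reckless endangerment: 14.
A1 applies: 14 − 4 = 10.
A2 applies (level before this adjustment is 10 < 18, so +1): 10 + 1 = 11.
A3 applies: 11 − 2 = 9.
A4 applies: 9 + 1 = 10.
A5 applies (level before this adjustment is 10 < 15, so +1): 10 + 1 = 11.
Final offense level: 11.
Criminal history: 2 prior points → Category Minimal (0-2).
Level 11 falls in the 11-12 band.
Grid: Level 11-12 × Category Minimal = 270-660 days.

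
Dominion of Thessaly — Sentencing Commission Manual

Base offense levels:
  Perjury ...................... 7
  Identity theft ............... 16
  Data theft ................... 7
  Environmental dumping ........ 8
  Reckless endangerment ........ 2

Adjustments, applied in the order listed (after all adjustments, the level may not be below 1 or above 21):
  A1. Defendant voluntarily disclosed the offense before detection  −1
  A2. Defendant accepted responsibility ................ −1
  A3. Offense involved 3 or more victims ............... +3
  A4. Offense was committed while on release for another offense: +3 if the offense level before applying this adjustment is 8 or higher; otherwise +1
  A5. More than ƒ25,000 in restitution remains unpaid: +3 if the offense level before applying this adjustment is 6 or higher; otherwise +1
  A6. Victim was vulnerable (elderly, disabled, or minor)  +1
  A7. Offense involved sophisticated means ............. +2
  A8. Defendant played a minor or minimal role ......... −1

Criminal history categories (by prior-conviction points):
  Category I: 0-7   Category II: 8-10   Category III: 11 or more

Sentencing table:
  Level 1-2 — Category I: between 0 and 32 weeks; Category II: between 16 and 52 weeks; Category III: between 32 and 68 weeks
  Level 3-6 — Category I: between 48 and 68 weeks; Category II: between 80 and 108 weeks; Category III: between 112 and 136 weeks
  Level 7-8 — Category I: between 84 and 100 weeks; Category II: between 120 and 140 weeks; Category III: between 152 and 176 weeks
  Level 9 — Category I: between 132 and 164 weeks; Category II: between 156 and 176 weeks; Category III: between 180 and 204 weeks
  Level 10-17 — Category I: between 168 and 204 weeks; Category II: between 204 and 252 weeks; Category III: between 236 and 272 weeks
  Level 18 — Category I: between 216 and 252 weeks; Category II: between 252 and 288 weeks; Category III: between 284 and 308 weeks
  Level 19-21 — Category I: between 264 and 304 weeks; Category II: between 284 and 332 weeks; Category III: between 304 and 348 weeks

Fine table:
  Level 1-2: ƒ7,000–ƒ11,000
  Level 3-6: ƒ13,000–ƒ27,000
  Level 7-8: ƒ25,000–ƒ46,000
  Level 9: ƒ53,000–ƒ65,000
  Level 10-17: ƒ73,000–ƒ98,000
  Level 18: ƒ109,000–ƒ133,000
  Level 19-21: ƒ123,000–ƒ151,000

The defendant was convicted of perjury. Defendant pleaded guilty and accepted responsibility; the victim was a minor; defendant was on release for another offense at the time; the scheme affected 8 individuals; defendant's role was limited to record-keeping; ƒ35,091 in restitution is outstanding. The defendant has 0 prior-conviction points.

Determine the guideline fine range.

ƒ73,000–ƒ98,000

Base offense level for perjury: 7.
A2 applies: 7 − 1 = 6.
A3 applies: 6 + 3 = 9.
A4 applies (level before this adjustment is 9 ≥ 8, so +3): 9 + 3 = 12.
A5 applies (level before this adjustment is 12 ≥ 6, so +3): 12 + 3 = 15.
A6 applies: 15 + 1 = 16.
A7 does not apply.
A8 applies: 16 − 1 = 15.
Final offense level: 15.
Level 15 falls in the 10-17 band.
Fine table: Level 10-17 → ƒ73,000–ƒ98,000.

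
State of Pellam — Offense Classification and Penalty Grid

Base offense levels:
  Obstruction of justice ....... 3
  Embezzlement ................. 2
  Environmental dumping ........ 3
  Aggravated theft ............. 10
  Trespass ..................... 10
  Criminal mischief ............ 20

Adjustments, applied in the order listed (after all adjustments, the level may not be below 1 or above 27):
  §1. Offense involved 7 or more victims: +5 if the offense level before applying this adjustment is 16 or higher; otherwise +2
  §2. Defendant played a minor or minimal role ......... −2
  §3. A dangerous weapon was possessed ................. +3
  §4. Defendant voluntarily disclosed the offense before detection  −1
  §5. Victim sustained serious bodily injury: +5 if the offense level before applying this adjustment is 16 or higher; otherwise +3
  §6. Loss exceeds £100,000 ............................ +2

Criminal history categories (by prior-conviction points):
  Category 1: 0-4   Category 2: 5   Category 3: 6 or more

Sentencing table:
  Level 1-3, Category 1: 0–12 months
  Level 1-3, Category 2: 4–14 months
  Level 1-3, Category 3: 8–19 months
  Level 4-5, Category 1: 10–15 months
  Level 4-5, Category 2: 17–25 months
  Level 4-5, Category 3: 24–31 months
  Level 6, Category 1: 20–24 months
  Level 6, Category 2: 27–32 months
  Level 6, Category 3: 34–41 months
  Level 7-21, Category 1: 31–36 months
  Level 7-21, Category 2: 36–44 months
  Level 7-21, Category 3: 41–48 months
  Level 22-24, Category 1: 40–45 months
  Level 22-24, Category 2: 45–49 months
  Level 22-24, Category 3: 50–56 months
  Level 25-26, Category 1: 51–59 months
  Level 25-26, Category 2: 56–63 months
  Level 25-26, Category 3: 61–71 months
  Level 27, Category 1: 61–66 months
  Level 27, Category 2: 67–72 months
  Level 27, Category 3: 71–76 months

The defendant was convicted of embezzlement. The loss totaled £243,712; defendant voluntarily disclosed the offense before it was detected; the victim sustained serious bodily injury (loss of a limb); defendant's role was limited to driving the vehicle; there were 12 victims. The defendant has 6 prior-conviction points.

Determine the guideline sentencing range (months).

34-41 months

Base offense level for embezzlement: 2.
§1 applies (level before this adjustment is 2 < 16, so +2): 2 + 2 = 4.
§2 applies: 4 − 2 = 2.
§3 does not apply.
§4 applies: 2 − 1 = 1.
§5 applies (level before this adjustment is 1 < 16, so +3): 1 + 3 = 4.
§6 applies: 4 + 2 = 6.
Final offense level: 6.
Criminal history: 6 prior points → Category 3 (6+).
Level 6 falls in the 6 band.
Grid: Level 6 × Category 3 = 34-41 months.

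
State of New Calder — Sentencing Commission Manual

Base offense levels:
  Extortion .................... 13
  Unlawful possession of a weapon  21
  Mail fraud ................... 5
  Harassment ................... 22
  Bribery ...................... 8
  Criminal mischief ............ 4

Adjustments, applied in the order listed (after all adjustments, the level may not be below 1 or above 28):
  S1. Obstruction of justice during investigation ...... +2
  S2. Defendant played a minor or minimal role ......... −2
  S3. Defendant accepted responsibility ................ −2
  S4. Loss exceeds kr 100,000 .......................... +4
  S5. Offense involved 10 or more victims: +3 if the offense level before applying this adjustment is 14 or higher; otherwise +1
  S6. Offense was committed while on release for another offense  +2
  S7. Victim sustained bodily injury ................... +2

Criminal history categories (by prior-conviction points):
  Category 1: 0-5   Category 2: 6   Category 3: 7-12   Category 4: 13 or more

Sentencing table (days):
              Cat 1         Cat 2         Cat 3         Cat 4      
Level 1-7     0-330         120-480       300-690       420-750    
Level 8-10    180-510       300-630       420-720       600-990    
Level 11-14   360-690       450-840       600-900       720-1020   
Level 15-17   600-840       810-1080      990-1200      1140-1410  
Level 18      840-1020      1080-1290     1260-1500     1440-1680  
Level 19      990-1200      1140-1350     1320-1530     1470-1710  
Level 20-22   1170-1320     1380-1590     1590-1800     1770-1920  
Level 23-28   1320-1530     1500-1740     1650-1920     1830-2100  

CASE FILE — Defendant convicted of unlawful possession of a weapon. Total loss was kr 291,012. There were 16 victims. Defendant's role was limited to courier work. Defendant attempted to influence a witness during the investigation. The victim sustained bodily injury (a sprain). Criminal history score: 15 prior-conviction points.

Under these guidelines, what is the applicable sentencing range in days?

1830-2100 days

Base offense level for unlawful possession of a weapon: 21.
S1 applies: 21 + 2 = 23.
S2 applies: 23 − 2 = 21.
S4 applies: 21 + 4 = 25.
S5 applies (level before this adjustment is 25 ≥ 14, so +3): 25 + 3 = 28.
S7 applies: 28 + 2 = 30.
Level 30 exceeds the maximum of 28; capped at 28.
Final offense level: 28.
Criminal history: 15 prior points → Category 4 (13+).
Level 28 falls in the 23-28 band.
Grid: Level 23-28 × Category 4 = 1830-2100 days.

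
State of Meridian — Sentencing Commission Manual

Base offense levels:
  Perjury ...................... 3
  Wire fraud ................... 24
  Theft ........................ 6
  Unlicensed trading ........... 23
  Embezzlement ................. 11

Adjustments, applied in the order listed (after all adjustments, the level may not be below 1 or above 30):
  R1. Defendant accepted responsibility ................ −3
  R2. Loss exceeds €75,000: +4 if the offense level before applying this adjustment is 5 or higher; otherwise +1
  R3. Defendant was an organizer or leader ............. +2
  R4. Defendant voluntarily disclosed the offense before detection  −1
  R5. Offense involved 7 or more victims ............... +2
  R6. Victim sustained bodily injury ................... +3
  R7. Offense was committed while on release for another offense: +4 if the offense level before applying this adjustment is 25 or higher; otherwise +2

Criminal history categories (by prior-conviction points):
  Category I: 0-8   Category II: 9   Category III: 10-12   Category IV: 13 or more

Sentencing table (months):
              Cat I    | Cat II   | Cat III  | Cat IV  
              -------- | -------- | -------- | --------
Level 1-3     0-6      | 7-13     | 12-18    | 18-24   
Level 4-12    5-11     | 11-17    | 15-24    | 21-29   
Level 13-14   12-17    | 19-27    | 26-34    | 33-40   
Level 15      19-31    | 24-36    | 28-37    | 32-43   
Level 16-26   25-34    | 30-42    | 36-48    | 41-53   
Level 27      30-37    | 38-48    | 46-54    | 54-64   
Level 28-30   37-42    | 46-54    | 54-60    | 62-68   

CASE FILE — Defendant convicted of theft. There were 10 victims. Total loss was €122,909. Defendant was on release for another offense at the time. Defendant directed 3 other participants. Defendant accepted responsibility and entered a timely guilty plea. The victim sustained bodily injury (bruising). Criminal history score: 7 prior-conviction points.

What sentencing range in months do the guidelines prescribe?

Base offense level for theft: 6.
R1 applies: 6 − 3 = 3.
R2 applies (level before this adjustment is 3 < 5, so +1): 3 + 1 = 4.
R3 applies: 4 + 2 = 6.
R4 does not apply.
R5 applies: 6 + 2 = 8.
R6 applies: 8 + 3 = 11.
R7 applies (level before this adjustment is 11 < 25, so +2): 11 + 2 = 13.
Final offense level: 13.
Criminal history: 7 prior points → Category I (0-8).
Level 13 falls in the 13-14 band.
Grid: Level 13-14 × Category I = 12-17 months.

12-17 months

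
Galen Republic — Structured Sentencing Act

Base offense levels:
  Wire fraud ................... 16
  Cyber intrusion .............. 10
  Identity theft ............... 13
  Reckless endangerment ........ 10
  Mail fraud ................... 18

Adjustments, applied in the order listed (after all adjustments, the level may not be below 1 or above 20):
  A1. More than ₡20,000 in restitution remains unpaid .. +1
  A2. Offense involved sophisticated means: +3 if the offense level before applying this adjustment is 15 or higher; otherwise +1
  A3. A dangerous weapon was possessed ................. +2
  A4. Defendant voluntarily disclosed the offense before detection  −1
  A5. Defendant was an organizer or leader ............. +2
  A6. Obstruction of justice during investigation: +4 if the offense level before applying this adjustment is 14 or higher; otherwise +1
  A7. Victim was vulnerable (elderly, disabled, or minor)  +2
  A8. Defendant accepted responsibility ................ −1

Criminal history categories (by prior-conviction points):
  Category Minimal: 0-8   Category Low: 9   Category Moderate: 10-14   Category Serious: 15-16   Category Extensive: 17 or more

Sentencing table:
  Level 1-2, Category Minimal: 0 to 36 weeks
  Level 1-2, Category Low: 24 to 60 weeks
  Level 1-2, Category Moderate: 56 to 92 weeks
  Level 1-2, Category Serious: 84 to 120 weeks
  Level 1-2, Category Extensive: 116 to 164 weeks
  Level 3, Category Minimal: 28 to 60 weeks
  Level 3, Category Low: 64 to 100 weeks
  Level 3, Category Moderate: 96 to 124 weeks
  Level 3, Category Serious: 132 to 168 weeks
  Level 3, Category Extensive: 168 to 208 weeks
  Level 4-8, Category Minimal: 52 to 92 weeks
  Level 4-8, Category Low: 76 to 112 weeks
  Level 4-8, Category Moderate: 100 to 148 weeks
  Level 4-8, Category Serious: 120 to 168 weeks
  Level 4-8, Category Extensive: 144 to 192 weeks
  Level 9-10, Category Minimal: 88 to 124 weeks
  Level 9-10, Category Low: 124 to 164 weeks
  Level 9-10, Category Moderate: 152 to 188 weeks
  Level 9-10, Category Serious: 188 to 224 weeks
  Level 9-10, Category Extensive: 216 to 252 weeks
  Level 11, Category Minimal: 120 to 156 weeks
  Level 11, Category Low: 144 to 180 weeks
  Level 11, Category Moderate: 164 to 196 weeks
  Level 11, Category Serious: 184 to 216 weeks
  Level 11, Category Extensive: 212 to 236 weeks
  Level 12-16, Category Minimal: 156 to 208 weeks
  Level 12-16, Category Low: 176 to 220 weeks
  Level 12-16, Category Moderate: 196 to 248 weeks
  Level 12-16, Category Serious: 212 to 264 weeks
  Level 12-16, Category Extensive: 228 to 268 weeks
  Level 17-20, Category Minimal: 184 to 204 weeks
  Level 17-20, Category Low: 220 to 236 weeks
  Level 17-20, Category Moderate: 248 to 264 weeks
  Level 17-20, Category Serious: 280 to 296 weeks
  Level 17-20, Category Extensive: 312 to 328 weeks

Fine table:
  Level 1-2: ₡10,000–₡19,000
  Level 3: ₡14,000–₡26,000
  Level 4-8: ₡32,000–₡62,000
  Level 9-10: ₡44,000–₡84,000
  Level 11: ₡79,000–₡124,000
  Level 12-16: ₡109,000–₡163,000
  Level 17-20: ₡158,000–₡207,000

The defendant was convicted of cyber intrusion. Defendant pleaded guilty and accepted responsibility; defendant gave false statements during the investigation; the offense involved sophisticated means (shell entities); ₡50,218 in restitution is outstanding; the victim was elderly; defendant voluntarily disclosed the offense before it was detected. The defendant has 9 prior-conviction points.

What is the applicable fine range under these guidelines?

₡109,000–₡163,000

Base offense level for cyber intrusion: 10.
A1 applies: 10 + 1 = 11.
A2 applies (level before this adjustment is 11 < 15, so +1): 11 + 1 = 12.
A4 applies: 12 − 1 = 11.
A5 does not apply.
A6 applies (level before this adjustment is 11 < 14, so +1): 11 + 1 = 12.
A7 applies: 12 + 2 = 14.
A8 applies: 14 − 1 = 13.
Final offense level: 13.
Level 13 falls in the 12-16 band.
Fine table: Level 12-16 → ₡109,000–₡163,000.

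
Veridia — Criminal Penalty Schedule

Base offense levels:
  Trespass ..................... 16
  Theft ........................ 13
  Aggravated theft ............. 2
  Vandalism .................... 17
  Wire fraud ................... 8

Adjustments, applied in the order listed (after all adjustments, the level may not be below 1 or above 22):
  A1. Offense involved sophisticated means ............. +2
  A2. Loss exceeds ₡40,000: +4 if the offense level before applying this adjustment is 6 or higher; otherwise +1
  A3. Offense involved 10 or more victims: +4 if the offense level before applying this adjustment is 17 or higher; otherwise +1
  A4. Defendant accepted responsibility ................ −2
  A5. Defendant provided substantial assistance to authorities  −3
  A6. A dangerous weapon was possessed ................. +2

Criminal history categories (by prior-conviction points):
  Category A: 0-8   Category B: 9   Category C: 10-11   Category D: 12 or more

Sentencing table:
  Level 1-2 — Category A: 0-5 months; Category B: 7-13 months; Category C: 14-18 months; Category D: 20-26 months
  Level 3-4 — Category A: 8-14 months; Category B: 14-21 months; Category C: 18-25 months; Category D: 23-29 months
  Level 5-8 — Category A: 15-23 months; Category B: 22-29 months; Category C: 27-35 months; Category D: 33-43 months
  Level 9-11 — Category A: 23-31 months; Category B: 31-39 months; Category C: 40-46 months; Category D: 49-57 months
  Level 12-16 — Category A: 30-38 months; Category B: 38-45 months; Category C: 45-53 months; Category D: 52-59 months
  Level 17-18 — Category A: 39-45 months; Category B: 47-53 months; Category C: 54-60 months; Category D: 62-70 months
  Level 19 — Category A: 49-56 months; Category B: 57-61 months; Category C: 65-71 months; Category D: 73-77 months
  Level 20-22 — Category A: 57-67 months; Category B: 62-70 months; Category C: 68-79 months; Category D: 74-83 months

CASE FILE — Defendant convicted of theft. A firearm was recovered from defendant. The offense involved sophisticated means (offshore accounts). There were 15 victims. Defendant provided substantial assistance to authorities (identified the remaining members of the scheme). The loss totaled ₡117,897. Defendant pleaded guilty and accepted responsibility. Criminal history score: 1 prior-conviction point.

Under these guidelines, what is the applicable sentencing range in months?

Base offense level for theft: 13.
A1 applies: 13 + 2 = 15.
A2 applies (level before this adjustment is 15 ≥ 6, so +4): 15 + 4 = 19.
A3 applies (level before this adjustment is 19 ≥ 17, so +4): 19 + 4 = 23.
A4 applies: 23 − 2 = 21.
A5 applies: 21 − 3 = 18.
A6 applies: 18 + 2 = 20.
Final offense level: 20.
Criminal history: 1 prior point → Category A (0-8).
Level 20 falls in the 20-22 band.
Grid: Level 20-22 × Category A = 57-67 months.

57-67 months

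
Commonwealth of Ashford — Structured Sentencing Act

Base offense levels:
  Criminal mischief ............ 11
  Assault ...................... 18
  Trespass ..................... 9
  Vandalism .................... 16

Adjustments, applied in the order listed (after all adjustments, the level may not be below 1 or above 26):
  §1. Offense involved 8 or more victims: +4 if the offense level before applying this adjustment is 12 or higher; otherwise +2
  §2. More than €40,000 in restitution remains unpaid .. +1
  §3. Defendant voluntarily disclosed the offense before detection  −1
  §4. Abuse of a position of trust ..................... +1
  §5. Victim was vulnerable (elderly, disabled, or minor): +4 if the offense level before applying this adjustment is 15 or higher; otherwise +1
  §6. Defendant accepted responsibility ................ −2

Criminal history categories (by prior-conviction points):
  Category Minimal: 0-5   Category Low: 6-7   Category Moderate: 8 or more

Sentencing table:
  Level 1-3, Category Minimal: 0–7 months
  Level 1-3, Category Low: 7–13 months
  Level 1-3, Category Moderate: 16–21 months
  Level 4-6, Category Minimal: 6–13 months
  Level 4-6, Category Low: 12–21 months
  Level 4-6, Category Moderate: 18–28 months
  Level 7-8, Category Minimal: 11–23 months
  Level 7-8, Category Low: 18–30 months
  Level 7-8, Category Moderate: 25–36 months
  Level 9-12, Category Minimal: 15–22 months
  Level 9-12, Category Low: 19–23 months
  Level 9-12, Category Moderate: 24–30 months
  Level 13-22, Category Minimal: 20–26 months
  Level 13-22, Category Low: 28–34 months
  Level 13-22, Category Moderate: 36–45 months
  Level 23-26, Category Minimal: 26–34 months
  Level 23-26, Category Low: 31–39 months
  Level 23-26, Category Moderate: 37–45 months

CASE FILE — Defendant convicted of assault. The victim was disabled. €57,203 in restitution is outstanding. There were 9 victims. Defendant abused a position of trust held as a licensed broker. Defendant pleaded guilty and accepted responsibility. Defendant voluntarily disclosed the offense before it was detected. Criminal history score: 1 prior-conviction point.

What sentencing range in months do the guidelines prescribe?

Base offense level for assault: 18.
§1 applies (level before this adjustment is 18 ≥ 12, so +4): 18 + 4 = 22.
§2 applies: 22 + 1 = 23.
§3 applies: 23 − 1 = 22.
§4 applies: 22 + 1 = 23.
§5 applies (level before this adjustment is 23 ≥ 15, so +4): 23 + 4 = 27.
§6 applies: 27 − 2 = 25.
Final offense level: 25.
Criminal history: 1 prior point → Category Minimal (0-5).
Level 25 falls in the 23-26 band.
Grid: Level 23-26 × Category Minimal = 26-34 months.

26-34 months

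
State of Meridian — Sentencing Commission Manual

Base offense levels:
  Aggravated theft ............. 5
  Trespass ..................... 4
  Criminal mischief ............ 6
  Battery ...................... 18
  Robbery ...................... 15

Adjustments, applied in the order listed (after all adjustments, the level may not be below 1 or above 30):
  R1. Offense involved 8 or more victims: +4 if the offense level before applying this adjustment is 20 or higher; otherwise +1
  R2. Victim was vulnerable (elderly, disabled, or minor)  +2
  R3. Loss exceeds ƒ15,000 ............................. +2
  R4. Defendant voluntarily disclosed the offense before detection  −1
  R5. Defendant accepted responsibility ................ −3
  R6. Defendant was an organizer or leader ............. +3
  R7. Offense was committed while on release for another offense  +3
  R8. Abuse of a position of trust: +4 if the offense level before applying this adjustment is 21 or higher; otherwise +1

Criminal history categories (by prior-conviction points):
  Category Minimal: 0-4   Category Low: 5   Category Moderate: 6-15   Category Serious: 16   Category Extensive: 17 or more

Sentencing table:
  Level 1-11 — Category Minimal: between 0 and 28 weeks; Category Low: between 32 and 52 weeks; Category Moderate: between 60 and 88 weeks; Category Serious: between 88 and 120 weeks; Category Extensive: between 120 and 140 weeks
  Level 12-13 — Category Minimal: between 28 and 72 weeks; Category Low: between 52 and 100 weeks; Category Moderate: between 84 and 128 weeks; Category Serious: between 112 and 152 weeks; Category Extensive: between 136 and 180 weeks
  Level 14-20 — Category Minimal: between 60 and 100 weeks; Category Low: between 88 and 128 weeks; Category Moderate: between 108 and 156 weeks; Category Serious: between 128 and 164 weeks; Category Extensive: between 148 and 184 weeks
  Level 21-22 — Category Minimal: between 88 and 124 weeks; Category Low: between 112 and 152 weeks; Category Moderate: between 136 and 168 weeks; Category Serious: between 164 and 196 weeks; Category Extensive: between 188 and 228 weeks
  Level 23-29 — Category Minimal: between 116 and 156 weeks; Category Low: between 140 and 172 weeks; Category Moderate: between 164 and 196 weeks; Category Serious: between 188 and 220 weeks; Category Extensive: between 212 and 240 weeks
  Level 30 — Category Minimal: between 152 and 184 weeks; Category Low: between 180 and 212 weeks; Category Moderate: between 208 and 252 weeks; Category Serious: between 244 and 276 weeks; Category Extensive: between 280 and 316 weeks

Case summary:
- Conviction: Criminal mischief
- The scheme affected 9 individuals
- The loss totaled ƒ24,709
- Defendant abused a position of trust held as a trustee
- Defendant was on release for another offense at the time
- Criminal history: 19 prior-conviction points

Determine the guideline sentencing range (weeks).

Base offense level for criminal mischief: 6.
R1 applies (level before this adjustment is 6 < 20, so +1): 6 + 1 = 7.
R3 applies: 7 + 2 = 9.
R6 does not apply.
R7 applies: 9 + 3 = 12.
R8 applies (level before this adjustment is 12 < 21, so +1): 12 + 1 = 13.
Final offense level: 13.
Criminal history: 19 prior points → Category Extensive (17+).
Level 13 falls in the 12-13 band.
Grid: Level 12-13 × Category Extensive = 136-180 weeks.

136-180 weeks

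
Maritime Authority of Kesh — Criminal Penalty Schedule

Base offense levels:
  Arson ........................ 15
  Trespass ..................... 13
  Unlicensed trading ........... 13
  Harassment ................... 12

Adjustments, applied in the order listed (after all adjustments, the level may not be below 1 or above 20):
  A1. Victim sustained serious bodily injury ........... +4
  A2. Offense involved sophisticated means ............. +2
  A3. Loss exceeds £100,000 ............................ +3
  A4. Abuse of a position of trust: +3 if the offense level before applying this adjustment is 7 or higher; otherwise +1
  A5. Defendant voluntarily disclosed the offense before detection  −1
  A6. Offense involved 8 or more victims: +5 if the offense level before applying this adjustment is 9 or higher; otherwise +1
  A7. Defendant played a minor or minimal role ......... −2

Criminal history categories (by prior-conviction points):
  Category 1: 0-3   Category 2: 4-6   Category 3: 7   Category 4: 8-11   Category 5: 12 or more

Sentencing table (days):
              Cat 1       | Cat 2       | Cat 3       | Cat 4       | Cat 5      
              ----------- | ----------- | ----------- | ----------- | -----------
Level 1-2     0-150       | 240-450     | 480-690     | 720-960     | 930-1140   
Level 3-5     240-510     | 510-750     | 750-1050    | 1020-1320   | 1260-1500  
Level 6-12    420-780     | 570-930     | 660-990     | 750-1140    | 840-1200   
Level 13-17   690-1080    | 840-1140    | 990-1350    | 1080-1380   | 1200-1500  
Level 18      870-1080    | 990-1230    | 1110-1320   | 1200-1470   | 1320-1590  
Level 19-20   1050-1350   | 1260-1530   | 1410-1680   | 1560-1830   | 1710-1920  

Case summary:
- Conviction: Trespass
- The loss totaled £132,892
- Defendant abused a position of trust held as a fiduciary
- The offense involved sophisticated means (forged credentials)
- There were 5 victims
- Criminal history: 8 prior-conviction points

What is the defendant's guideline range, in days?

Base offense level for trespass: 13.
A2 applies: 13 + 2 = 15.
A3 applies: 15 + 3 = 18.
A4 applies (level before this adjustment is 18 ≥ 7, so +3): 18 + 3 = 21.
A5 does not apply.
A6 does not apply.
A7 does not apply.
Level 21 exceeds the maximum of 20; capped at 20.
Final offense level: 20.
Criminal history: 8 prior points → Category 4 (8-11).
Level 20 falls in the 19-20 band.
Grid: Level 19-20 × Category 4 = 1560-1830 days.

1560-1830 days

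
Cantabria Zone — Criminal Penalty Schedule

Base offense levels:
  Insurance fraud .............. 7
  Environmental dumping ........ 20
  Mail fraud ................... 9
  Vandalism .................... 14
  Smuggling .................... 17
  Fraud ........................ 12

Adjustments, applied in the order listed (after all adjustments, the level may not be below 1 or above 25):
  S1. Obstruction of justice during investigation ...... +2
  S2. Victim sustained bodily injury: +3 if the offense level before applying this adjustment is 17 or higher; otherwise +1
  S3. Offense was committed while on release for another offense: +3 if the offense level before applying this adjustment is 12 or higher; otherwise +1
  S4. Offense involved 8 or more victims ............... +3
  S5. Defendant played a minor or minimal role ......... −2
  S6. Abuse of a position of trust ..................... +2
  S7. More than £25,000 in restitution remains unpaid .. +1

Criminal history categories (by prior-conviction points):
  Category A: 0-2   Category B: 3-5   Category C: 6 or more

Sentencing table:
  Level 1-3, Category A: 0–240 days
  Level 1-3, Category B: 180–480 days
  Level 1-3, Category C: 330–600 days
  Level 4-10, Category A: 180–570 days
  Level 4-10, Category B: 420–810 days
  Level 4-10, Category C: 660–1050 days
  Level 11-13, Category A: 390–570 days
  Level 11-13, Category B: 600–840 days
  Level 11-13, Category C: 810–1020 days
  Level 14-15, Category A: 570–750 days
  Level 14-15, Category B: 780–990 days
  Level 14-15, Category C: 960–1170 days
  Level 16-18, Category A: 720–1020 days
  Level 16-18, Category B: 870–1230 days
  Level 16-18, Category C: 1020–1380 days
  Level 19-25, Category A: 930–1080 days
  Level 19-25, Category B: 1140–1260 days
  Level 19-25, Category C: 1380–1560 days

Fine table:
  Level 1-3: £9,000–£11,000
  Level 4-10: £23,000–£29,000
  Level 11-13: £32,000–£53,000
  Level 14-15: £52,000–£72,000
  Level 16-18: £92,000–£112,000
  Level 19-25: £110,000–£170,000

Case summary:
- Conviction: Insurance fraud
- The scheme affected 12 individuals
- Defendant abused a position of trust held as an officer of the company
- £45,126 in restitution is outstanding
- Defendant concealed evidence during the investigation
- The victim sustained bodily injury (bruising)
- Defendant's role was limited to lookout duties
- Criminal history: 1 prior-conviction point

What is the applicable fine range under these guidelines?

£52,000–£72,000

Base offense level for insurance fraud: 7.
S1 applies: 7 + 2 = 9.
S2 applies (level before this adjustment is 9 < 17, so +1): 9 + 1 = 10.
S3 does not apply.
S4 applies: 10 + 3 = 13.
S5 applies: 13 − 2 = 11.
S6 applies: 11 + 2 = 13.
S7 applies: 13 + 1 = 14.
Final offense level: 14.
Level 14 falls in the 14-15 band.
Fine table: Level 14-15 → £52,000–£72,000.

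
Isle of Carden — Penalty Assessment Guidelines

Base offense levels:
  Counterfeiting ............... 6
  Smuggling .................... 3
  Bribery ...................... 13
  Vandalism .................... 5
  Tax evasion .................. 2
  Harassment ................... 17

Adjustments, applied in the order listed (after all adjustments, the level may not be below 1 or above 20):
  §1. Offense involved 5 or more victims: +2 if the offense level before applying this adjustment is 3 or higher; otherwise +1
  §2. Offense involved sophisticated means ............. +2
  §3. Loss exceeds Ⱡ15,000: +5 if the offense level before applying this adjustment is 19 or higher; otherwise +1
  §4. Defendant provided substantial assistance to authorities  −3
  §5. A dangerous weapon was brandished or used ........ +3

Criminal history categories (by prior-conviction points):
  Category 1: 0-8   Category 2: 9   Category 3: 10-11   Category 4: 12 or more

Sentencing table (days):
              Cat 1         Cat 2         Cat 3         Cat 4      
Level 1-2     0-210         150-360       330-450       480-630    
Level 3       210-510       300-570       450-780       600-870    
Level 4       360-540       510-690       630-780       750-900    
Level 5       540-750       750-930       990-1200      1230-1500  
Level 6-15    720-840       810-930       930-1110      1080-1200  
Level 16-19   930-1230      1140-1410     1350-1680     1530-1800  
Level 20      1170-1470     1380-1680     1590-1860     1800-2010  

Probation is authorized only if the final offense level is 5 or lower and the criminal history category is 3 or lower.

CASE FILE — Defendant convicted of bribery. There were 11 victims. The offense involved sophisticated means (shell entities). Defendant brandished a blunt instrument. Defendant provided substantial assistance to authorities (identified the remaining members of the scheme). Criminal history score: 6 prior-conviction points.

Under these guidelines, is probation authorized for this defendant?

No

Base offense level for bribery: 13.
§1 applies (level before this adjustment is 13 ≥ 3, so +2): 13 + 2 = 15.
§2 applies: 15 + 2 = 17.
§3 does not apply.
§4 applies: 17 − 3 = 14.
§5 applies: 14 + 3 = 17.
Final offense level: 17.
Criminal history: 6 prior points → Category 1 (0-8).
Level 17 falls in the 16-19 band.
Grid: Level 16-19 × Category 1 = 930-1230 days.
Probation check: level 17 > 5 and category 1 ≤ 3 → not eligible.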